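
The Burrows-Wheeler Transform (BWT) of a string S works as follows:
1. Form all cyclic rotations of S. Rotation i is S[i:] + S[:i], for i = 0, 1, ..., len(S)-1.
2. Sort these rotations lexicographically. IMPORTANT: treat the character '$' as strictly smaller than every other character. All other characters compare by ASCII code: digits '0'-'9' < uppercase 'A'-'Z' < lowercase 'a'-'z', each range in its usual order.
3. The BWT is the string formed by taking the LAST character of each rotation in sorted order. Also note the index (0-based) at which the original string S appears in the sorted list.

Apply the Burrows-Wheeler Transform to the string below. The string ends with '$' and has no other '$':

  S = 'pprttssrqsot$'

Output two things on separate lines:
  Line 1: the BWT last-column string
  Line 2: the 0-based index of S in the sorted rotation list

Answer: ts$prspqstotr
2

Derivation:
All 13 rotations (rotation i = S[i:]+S[:i]):
  rot[0] = pprttssrqsot$
  rot[1] = prttssrqsot$p
  rot[2] = rttssrqsot$pp
  rot[3] = ttssrqsot$ppr
  rot[4] = tssrqsot$pprt
  rot[5] = ssrqsot$pprtt
  rot[6] = srqsot$pprtts
  rot[7] = rqsot$pprttss
  rot[8] = qsot$pprttssr
  rot[9] = sot$pprttssrq
  rot[10] = ot$pprttssrqs
  rot[11] = t$pprttssrqso
  rot[12] = $pprttssrqsot
Sorted (with $ < everything):
  sorted[0] = $pprttssrqsot  (last char: 't')
  sorted[1] = ot$pprttssrqs  (last char: 's')
  sorted[2] = pprttssrqsot$  (last char: '$')
  sorted[3] = prttssrqsot$p  (last char: 'p')
  sorted[4] = qsot$pprttssr  (last char: 'r')
  sorted[5] = rqsot$pprttss  (last char: 's')
  sorted[6] = rttssrqsot$pp  (last char: 'p')
  sorted[7] = sot$pprttssrq  (last char: 'q')
  sorted[8] = srqsot$pprtts  (last char: 's')
  sorted[9] = ssrqsot$pprtt  (last char: 't')
  sorted[10] = t$pprttssrqso  (last char: 'o')
  sorted[11] = tssrqsot$pprt  (last char: 't')
  sorted[12] = ttssrqsot$ppr  (last char: 'r')
Last column: ts$prspqstotr
Original string S is at sorted index 2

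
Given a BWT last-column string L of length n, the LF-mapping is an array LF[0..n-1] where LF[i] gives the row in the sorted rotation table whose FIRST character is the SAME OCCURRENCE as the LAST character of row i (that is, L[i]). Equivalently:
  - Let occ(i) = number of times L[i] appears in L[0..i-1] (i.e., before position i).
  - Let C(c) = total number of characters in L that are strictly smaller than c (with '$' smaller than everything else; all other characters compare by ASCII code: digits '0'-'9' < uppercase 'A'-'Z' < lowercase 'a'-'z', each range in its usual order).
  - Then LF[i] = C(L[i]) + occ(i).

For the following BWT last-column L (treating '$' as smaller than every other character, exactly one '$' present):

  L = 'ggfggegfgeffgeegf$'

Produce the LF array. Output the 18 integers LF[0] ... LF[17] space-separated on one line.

Answer: 10 11 5 12 13 1 14 6 15 2 7 8 16 3 4 17 9 0

Derivation:
Char counts: '$':1, 'e':4, 'f':5, 'g':8
C (first-col start): C('$')=0, C('e')=1, C('f')=5, C('g')=10
L[0]='g': occ=0, LF[0]=C('g')+0=10+0=10
L[1]='g': occ=1, LF[1]=C('g')+1=10+1=11
L[2]='f': occ=0, LF[2]=C('f')+0=5+0=5
L[3]='g': occ=2, LF[3]=C('g')+2=10+2=12
L[4]='g': occ=3, LF[4]=C('g')+3=10+3=13
L[5]='e': occ=0, LF[5]=C('e')+0=1+0=1
L[6]='g': occ=4, LF[6]=C('g')+4=10+4=14
L[7]='f': occ=1, LF[7]=C('f')+1=5+1=6
L[8]='g': occ=5, LF[8]=C('g')+5=10+5=15
L[9]='e': occ=1, LF[9]=C('e')+1=1+1=2
L[10]='f': occ=2, LF[10]=C('f')+2=5+2=7
L[11]='f': occ=3, LF[11]=C('f')+3=5+3=8
L[12]='g': occ=6, LF[12]=C('g')+6=10+6=16
L[13]='e': occ=2, LF[13]=C('e')+2=1+2=3
L[14]='e': occ=3, LF[14]=C('e')+3=1+3=4
L[15]='g': occ=7, LF[15]=C('g')+7=10+7=17
L[16]='f': occ=4, LF[16]=C('f')+4=5+4=9
L[17]='$': occ=0, LF[17]=C('$')+0=0+0=0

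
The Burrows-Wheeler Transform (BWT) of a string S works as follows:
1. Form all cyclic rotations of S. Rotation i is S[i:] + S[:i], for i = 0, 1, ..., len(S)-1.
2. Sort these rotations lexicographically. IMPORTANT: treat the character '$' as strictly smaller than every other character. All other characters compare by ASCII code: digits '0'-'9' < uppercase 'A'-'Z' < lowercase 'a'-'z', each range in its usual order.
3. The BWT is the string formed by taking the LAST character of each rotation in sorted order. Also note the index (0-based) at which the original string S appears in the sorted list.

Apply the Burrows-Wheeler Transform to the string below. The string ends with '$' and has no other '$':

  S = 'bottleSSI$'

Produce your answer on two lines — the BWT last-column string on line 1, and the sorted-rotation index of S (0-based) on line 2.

Answer: ISSe$ltbto
4

Derivation:
All 10 rotations (rotation i = S[i:]+S[:i]):
  rot[0] = bottleSSI$
  rot[1] = ottleSSI$b
  rot[2] = ttleSSI$bo
  rot[3] = tleSSI$bot
  rot[4] = leSSI$bott
  rot[5] = eSSI$bottl
  rot[6] = SSI$bottle
  rot[7] = SI$bottleS
  rot[8] = I$bottleSS
  rot[9] = $bottleSSI
Sorted (with $ < everything):
  sorted[0] = $bottleSSI  (last char: 'I')
  sorted[1] = I$bottleSS  (last char: 'S')
  sorted[2] = SI$bottleS  (last char: 'S')
  sorted[3] = SSI$bottle  (last char: 'e')
  sorted[4] = bottleSSI$  (last char: '$')
  sorted[5] = eSSI$bottl  (last char: 'l')
  sorted[6] = leSSI$bott  (last char: 't')
  sorted[7] = ottleSSI$b  (last char: 'b')
  sorted[8] = tleSSI$bot  (last char: 't')
  sorted[9] = ttleSSI$bo  (last char: 'o')
Last column: ISSe$ltbto
Original string S is at sorted index 4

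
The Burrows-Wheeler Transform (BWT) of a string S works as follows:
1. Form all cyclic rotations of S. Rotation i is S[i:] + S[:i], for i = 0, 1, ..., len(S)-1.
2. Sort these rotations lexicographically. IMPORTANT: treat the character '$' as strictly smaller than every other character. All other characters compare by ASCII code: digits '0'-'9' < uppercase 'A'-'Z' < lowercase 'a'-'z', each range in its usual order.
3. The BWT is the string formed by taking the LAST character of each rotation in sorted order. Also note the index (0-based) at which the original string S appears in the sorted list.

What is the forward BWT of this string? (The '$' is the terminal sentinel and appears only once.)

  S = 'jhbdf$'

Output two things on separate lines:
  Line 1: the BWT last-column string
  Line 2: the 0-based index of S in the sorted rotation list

Answer: fhbdj$
5

Derivation:
All 6 rotations (rotation i = S[i:]+S[:i]):
  rot[0] = jhbdf$
  rot[1] = hbdf$j
  rot[2] = bdf$jh
  rot[3] = df$jhb
  rot[4] = f$jhbd
  rot[5] = $jhbdf
Sorted (with $ < everything):
  sorted[0] = $jhbdf  (last char: 'f')
  sorted[1] = bdf$jh  (last char: 'h')
  sorted[2] = df$jhb  (last char: 'b')
  sorted[3] = f$jhbd  (last char: 'd')
  sorted[4] = hbdf$j  (last char: 'j')
  sorted[5] = jhbdf$  (last char: '$')
Last column: fhbdj$
Original string S is at sorted index 5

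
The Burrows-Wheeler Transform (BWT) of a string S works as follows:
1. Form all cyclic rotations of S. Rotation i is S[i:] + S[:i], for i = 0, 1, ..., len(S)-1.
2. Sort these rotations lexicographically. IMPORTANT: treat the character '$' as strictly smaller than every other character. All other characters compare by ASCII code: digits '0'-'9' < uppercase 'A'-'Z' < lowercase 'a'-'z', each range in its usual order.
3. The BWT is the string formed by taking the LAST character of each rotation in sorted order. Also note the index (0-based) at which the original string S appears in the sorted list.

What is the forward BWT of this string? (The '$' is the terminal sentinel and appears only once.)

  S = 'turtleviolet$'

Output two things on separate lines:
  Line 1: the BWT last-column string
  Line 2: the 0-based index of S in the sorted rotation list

All 13 rotations (rotation i = S[i:]+S[:i]):
  rot[0] = turtleviolet$
  rot[1] = urtleviolet$t
  rot[2] = rtleviolet$tu
  rot[3] = tleviolet$tur
  rot[4] = leviolet$turt
  rot[5] = eviolet$turtl
  rot[6] = violet$turtle
  rot[7] = iolet$turtlev
  rot[8] = olet$turtlevi
  rot[9] = let$turtlevio
  rot[10] = et$turtleviol
  rot[11] = t$turtleviole
  rot[12] = $turtleviolet
Sorted (with $ < everything):
  sorted[0] = $turtleviolet  (last char: 't')
  sorted[1] = et$turtleviol  (last char: 'l')
  sorted[2] = eviolet$turtl  (last char: 'l')
  sorted[3] = iolet$turtlev  (last char: 'v')
  sorted[4] = let$turtlevio  (last char: 'o')
  sorted[5] = leviolet$turt  (last char: 't')
  sorted[6] = olet$turtlevi  (last char: 'i')
  sorted[7] = rtleviolet$tu  (last char: 'u')
  sorted[8] = t$turtleviole  (last char: 'e')
  sorted[9] = tleviolet$tur  (last char: 'r')
  sorted[10] = turtleviolet$  (last char: '$')
  sorted[11] = urtleviolet$t  (last char: 't')
  sorted[12] = violet$turtle  (last char: 'e')
Last column: tllvotiuer$te
Original string S is at sorted index 10

Answer: tllvotiuer$te
10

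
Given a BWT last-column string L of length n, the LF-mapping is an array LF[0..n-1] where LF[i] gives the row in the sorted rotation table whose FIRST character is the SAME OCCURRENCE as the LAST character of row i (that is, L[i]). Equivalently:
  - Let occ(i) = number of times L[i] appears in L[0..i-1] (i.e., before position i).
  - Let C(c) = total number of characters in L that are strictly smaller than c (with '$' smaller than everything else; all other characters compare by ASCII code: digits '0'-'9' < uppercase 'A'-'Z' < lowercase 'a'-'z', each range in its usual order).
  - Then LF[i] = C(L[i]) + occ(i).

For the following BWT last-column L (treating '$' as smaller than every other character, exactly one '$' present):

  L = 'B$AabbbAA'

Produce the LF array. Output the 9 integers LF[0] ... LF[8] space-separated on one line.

Answer: 4 0 1 5 6 7 8 2 3

Derivation:
Char counts: '$':1, 'A':3, 'B':1, 'a':1, 'b':3
C (first-col start): C('$')=0, C('A')=1, C('B')=4, C('a')=5, C('b')=6
L[0]='B': occ=0, LF[0]=C('B')+0=4+0=4
L[1]='$': occ=0, LF[1]=C('$')+0=0+0=0
L[2]='A': occ=0, LF[2]=C('A')+0=1+0=1
L[3]='a': occ=0, LF[3]=C('a')+0=5+0=5
L[4]='b': occ=0, LF[4]=C('b')+0=6+0=6
L[5]='b': occ=1, LF[5]=C('b')+1=6+1=7
L[6]='b': occ=2, LF[6]=C('b')+2=6+2=8
L[7]='A': occ=1, LF[7]=C('A')+1=1+1=2
L[8]='A': occ=2, LF[8]=C('A')+2=1+2=3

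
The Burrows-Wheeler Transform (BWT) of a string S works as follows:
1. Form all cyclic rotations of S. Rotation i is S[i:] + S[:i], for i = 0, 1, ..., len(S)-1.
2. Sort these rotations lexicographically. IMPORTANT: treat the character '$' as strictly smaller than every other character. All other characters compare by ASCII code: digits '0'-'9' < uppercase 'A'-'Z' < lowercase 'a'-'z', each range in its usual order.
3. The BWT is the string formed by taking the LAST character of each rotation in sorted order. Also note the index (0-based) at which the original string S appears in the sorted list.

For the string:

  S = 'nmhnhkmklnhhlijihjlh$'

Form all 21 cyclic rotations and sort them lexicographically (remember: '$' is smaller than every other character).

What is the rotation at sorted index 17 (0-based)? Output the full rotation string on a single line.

All 21 rotations (rotation i = S[i:]+S[:i]):
  rot[0] = nmhnhkmklnhhlijihjlh$
  rot[1] = mhnhkmklnhhlijihjlh$n
  rot[2] = hnhkmklnhhlijihjlh$nm
  rot[3] = nhkmklnhhlijihjlh$nmh
  rot[4] = hkmklnhhlijihjlh$nmhn
  rot[5] = kmklnhhlijihjlh$nmhnh
  rot[6] = mklnhhlijihjlh$nmhnhk
  rot[7] = klnhhlijihjlh$nmhnhkm
  rot[8] = lnhhlijihjlh$nmhnhkmk
  rot[9] = nhhlijihjlh$nmhnhkmkl
  rot[10] = hhlijihjlh$nmhnhkmkln
  rot[11] = hlijihjlh$nmhnhkmklnh
  rot[12] = lijihjlh$nmhnhkmklnhh
  rot[13] = ijihjlh$nmhnhkmklnhhl
  rot[14] = jihjlh$nmhnhkmklnhhli
  rot[15] = ihjlh$nmhnhkmklnhhlij
  rot[16] = hjlh$nmhnhkmklnhhliji
  rot[17] = jlh$nmhnhkmklnhhlijih
  rot[18] = lh$nmhnhkmklnhhlijihj
  rot[19] = h$nmhnhkmklnhhlijihjl
  rot[20] = $nmhnhkmklnhhlijihjlh
Sorted (with $ < everything):
  sorted[0] = $nmhnhkmklnhhlijihjlh
  sorted[1] = h$nmhnhkmklnhhlijihjl
  sorted[2] = hhlijihjlh$nmhnhkmkln
  sorted[3] = hjlh$nmhnhkmklnhhliji
  sorted[4] = hkmklnhhlijihjlh$nmhn
  sorted[5] = hlijihjlh$nmhnhkmklnh
  sorted[6] = hnhkmklnhhlijihjlh$nm
  sorted[7] = ihjlh$nmhnhkmklnhhlij
  sorted[8] = ijihjlh$nmhnhkmklnhhl
  sorted[9] = jihjlh$nmhnhkmklnhhli
  sorted[10] = jlh$nmhnhkmklnhhlijih
  sorted[11] = klnhhlijihjlh$nmhnhkm
  sorted[12] = kmklnhhlijihjlh$nmhnh
  sorted[13] = lh$nmhnhkmklnhhlijihj
  sorted[14] = lijihjlh$nmhnhkmklnhh
  sorted[15] = lnhhlijihjlh$nmhnhkmk
  sorted[16] = mhnhkmklnhhlijihjlh$n
  sorted[17] = mklnhhlijihjlh$nmhnhk
  sorted[18] = nhhlijihjlh$nmhnhkmkl
  sorted[19] = nhkmklnhhlijihjlh$nmh
  sorted[20] = nmhnhkmklnhhlijihjlh$
sorted[17] = mklnhhlijihjlh$nmhnhk

Answer: mklnhhlijihjlh$nmhnhk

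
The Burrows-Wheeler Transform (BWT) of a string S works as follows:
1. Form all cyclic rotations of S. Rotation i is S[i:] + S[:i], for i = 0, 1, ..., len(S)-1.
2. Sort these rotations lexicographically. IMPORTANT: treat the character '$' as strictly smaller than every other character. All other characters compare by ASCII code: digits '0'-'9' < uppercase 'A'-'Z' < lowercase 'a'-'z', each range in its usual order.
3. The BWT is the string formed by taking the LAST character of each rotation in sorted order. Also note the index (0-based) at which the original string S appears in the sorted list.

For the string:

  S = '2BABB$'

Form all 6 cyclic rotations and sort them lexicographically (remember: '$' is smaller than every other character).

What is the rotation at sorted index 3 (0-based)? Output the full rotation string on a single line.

Answer: B$2BAB

Derivation:
All 6 rotations (rotation i = S[i:]+S[:i]):
  rot[0] = 2BABB$
  rot[1] = BABB$2
  rot[2] = ABB$2B
  rot[3] = BB$2BA
  rot[4] = B$2BAB
  rot[5] = $2BABB
Sorted (with $ < everything):
  sorted[0] = $2BABB
  sorted[1] = 2BABB$
  sorted[2] = ABB$2B
  sorted[3] = B$2BAB
  sorted[4] = BABB$2
  sorted[5] = BB$2BA
sorted[3] = B$2BAB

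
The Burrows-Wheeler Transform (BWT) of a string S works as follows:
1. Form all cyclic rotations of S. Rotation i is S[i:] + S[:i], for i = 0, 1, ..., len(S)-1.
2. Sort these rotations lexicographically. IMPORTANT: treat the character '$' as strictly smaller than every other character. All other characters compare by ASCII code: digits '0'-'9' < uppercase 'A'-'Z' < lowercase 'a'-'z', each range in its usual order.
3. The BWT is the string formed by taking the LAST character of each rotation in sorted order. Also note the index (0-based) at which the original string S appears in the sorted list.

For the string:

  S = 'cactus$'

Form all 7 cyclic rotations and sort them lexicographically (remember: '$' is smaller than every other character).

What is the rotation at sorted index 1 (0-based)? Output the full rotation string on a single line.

Answer: actus$c

Derivation:
All 7 rotations (rotation i = S[i:]+S[:i]):
  rot[0] = cactus$
  rot[1] = actus$c
  rot[2] = ctus$ca
  rot[3] = tus$cac
  rot[4] = us$cact
  rot[5] = s$cactu
  rot[6] = $cactus
Sorted (with $ < everything):
  sorted[0] = $cactus
  sorted[1] = actus$c
  sorted[2] = cactus$
  sorted[3] = ctus$ca
  sorted[4] = s$cactu
  sorted[5] = tus$cac
  sorted[6] = us$cact
sorted[1] = actus$c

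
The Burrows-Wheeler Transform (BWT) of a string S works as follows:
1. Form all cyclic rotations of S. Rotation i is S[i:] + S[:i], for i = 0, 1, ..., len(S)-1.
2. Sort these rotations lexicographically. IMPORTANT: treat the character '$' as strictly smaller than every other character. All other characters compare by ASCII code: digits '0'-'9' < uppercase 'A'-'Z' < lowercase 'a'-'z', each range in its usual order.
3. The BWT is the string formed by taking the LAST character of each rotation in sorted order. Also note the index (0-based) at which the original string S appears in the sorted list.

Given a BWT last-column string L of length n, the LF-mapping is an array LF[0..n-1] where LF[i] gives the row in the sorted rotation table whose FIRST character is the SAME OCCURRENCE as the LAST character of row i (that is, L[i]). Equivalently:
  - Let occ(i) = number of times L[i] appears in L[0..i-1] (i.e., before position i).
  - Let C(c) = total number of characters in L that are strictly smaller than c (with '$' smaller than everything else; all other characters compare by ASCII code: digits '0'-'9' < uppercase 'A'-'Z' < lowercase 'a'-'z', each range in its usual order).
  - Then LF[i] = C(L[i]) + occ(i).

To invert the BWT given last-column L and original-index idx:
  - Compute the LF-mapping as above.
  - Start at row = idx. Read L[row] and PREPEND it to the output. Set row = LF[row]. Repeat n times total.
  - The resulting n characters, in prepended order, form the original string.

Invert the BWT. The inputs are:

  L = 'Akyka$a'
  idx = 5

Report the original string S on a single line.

LF mapping: 1 4 6 5 2 0 3
Walk LF starting at row 5, prepending L[row]:
  step 1: row=5, L[5]='$', prepend. Next row=LF[5]=0
  step 2: row=0, L[0]='A', prepend. Next row=LF[0]=1
  step 3: row=1, L[1]='k', prepend. Next row=LF[1]=4
  step 4: row=4, L[4]='a', prepend. Next row=LF[4]=2
  step 5: row=2, L[2]='y', prepend. Next row=LF[2]=6
  step 6: row=6, L[6]='a', prepend. Next row=LF[6]=3
  step 7: row=3, L[3]='k', prepend. Next row=LF[3]=5
Reversed output: kayakA$

Answer: kayakA$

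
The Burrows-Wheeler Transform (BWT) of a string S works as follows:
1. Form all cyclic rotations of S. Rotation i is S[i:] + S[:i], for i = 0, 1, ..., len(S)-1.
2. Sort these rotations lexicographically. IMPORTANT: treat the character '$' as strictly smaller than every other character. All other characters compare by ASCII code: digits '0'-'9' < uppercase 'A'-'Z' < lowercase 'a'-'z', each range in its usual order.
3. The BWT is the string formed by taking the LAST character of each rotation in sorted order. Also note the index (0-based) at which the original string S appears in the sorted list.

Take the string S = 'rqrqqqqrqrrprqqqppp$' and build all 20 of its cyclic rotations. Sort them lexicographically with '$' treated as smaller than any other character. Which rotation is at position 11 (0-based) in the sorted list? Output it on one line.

Answer: qrqqqqrqrrprqqqppp$r

Derivation:
All 20 rotations (rotation i = S[i:]+S[:i]):
  rot[0] = rqrqqqqrqrrprqqqppp$
  rot[1] = qrqqqqrqrrprqqqppp$r
  rot[2] = rqqqqrqrrprqqqppp$rq
  rot[3] = qqqqrqrrprqqqppp$rqr
  rot[4] = qqqrqrrprqqqppp$rqrq
  rot[5] = qqrqrrprqqqppp$rqrqq
  rot[6] = qrqrrprqqqppp$rqrqqq
  rot[7] = rqrrprqqqppp$rqrqqqq
  rot[8] = qrrprqqqppp$rqrqqqqr
  rot[9] = rrprqqqppp$rqrqqqqrq
  rot[10] = rprqqqppp$rqrqqqqrqr
  rot[11] = prqqqppp$rqrqqqqrqrr
  rot[12] = rqqqppp$rqrqqqqrqrrp
  rot[13] = qqqppp$rqrqqqqrqrrpr
  rot[14] = qqppp$rqrqqqqrqrrprq
  rot[15] = qppp$rqrqqqqrqrrprqq
  rot[16] = ppp$rqrqqqqrqrrprqqq
  rot[17] = pp$rqrqqqqrqrrprqqqp
  rot[18] = p$rqrqqqqrqrrprqqqpp
  rot[19] = $rqrqqqqrqrrprqqqppp
Sorted (with $ < everything):
  sorted[0] = $rqrqqqqrqrrprqqqppp
  sorted[1] = p$rqrqqqqrqrrprqqqpp
  sorted[2] = pp$rqrqqqqrqrrprqqqp
  sorted[3] = ppp$rqrqqqqrqrrprqqq
  sorted[4] = prqqqppp$rqrqqqqrqrr
  sorted[5] = qppp$rqrqqqqrqrrprqq
  sorted[6] = qqppp$rqrqqqqrqrrprq
  sorted[7] = qqqppp$rqrqqqqrqrrpr
  sorted[8] = qqqqrqrrprqqqppp$rqr
  sorted[9] = qqqrqrrprqqqppp$rqrq
  sorted[10] = qqrqrrprqqqppp$rqrqq
  sorted[11] = qrqqqqrqrrprqqqppp$r
  sorted[12] = qrqrrprqqqppp$rqrqqq
  sorted[13] = qrrprqqqppp$rqrqqqqr
  sorted[14] = rprqqqppp$rqrqqqqrqr
  sorted[15] = rqqqppp$rqrqqqqrqrrp
  sorted[16] = rqqqqrqrrprqqqppp$rq
  sorted[17] = rqrqqqqrqrrprqqqppp$
  sorted[18] = rqrrprqqqppp$rqrqqqq
  sorted[19] = rrprqqqppp$rqrqqqqrq
sorted[11] = qrqqqqrqrrprqqqppp$r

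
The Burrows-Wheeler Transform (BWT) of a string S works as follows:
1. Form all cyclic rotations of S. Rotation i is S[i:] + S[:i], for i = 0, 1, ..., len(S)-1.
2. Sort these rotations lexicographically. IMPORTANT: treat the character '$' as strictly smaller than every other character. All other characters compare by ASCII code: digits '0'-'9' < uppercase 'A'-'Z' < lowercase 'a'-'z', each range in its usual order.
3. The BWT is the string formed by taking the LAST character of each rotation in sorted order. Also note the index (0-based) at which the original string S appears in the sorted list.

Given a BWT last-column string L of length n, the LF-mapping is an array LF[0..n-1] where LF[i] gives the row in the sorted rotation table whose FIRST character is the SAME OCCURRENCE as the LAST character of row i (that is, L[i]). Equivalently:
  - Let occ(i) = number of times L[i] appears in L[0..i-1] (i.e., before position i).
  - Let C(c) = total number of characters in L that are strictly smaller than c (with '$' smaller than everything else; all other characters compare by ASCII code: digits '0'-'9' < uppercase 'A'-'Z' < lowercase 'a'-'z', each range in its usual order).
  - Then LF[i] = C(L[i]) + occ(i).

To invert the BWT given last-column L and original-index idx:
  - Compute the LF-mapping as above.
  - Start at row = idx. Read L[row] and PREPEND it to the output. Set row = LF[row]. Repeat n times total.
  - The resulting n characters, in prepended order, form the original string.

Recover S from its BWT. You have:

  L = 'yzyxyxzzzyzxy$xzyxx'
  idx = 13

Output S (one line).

Answer: zxxyyzyxxzyyxzxzzy$

Derivation:
LF mapping: 7 13 8 1 9 2 14 15 16 10 17 3 11 0 4 18 12 5 6
Walk LF starting at row 13, prepending L[row]:
  step 1: row=13, L[13]='$', prepend. Next row=LF[13]=0
  step 2: row=0, L[0]='y', prepend. Next row=LF[0]=7
  step 3: row=7, L[7]='z', prepend. Next row=LF[7]=15
  step 4: row=15, L[15]='z', prepend. Next row=LF[15]=18
  step 5: row=18, L[18]='x', prepend. Next row=LF[18]=6
  step 6: row=6, L[6]='z', prepend. Next row=LF[6]=14
  step 7: row=14, L[14]='x', prepend. Next row=LF[14]=4
  step 8: row=4, L[4]='y', prepend. Next row=LF[4]=9
  step 9: row=9, L[9]='y', prepend. Next row=LF[9]=10
  step 10: row=10, L[10]='z', prepend. Next row=LF[10]=17
  step 11: row=17, L[17]='x', prepend. Next row=LF[17]=5
  step 12: row=5, L[5]='x', prepend. Next row=LF[5]=2
  step 13: row=2, L[2]='y', prepend. Next row=LF[2]=8
  step 14: row=8, L[8]='z', prepend. Next row=LF[8]=16
  step 15: row=16, L[16]='y', prepend. Next row=LF[16]=12
  step 16: row=12, L[12]='y', prepend. Next row=LF[12]=11
  step 17: row=11, L[11]='x', prepend. Next row=LF[11]=3
  step 18: row=3, L[3]='x', prepend. Next row=LF[3]=1
  step 19: row=1, L[1]='z', prepend. Next row=LF[1]=13
Reversed output: zxxyyzyxxzyyxzxzzy$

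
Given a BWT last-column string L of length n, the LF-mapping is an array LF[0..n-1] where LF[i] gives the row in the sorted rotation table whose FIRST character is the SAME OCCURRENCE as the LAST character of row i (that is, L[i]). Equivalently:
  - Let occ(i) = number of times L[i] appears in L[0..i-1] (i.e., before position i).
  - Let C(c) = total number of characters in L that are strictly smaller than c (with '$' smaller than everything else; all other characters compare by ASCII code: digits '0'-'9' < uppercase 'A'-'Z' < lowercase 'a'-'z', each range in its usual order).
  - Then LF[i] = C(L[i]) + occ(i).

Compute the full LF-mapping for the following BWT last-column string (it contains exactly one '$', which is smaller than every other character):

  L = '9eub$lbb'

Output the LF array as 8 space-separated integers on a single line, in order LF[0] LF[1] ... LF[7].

Char counts: '$':1, '9':1, 'b':3, 'e':1, 'l':1, 'u':1
C (first-col start): C('$')=0, C('9')=1, C('b')=2, C('e')=5, C('l')=6, C('u')=7
L[0]='9': occ=0, LF[0]=C('9')+0=1+0=1
L[1]='e': occ=0, LF[1]=C('e')+0=5+0=5
L[2]='u': occ=0, LF[2]=C('u')+0=7+0=7
L[3]='b': occ=0, LF[3]=C('b')+0=2+0=2
L[4]='$': occ=0, LF[4]=C('$')+0=0+0=0
L[5]='l': occ=0, LF[5]=C('l')+0=6+0=6
L[6]='b': occ=1, LF[6]=C('b')+1=2+1=3
L[7]='b': occ=2, LF[7]=C('b')+2=2+2=4

Answer: 1 5 7 2 0 6 3 4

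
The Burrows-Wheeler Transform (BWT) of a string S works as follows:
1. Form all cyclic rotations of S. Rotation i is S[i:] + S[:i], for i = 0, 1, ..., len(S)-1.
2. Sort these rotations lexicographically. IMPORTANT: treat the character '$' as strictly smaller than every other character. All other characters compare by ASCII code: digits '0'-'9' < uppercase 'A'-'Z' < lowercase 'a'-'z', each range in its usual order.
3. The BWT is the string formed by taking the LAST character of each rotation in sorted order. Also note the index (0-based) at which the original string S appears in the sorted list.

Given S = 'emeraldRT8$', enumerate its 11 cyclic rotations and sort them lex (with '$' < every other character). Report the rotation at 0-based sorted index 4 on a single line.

Answer: aldRT8$emer

Derivation:
All 11 rotations (rotation i = S[i:]+S[:i]):
  rot[0] = emeraldRT8$
  rot[1] = meraldRT8$e
  rot[2] = eraldRT8$em
  rot[3] = raldRT8$eme
  rot[4] = aldRT8$emer
  rot[5] = ldRT8$emera
  rot[6] = dRT8$emeral
  rot[7] = RT8$emerald
  rot[8] = T8$emeraldR
  rot[9] = 8$emeraldRT
  rot[10] = $emeraldRT8
Sorted (with $ < everything):
  sorted[0] = $emeraldRT8
  sorted[1] = 8$emeraldRT
  sorted[2] = RT8$emerald
  sorted[3] = T8$emeraldR
  sorted[4] = aldRT8$emer
  sorted[5] = dRT8$emeral
  sorted[6] = emeraldRT8$
  sorted[7] = eraldRT8$em
  sorted[8] = ldRT8$emera
  sorted[9] = meraldRT8$e
  sorted[10] = raldRT8$eme
sorted[4] = aldRT8$emer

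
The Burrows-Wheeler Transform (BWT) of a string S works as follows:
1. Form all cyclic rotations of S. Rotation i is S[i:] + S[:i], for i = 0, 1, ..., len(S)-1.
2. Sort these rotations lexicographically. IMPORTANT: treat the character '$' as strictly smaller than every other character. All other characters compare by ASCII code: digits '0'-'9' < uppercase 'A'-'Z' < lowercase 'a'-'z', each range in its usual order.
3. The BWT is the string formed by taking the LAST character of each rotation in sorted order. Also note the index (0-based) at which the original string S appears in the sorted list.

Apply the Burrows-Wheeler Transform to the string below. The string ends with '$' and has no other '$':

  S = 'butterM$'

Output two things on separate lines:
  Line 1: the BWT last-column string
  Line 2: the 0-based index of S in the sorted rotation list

All 8 rotations (rotation i = S[i:]+S[:i]):
  rot[0] = butterM$
  rot[1] = utterM$b
  rot[2] = tterM$bu
  rot[3] = terM$but
  rot[4] = erM$butt
  rot[5] = rM$butte
  rot[6] = M$butter
  rot[7] = $butterM
Sorted (with $ < everything):
  sorted[0] = $butterM  (last char: 'M')
  sorted[1] = M$butter  (last char: 'r')
  sorted[2] = butterM$  (last char: '$')
  sorted[3] = erM$butt  (last char: 't')
  sorted[4] = rM$butte  (last char: 'e')
  sorted[5] = terM$but  (last char: 't')
  sorted[6] = tterM$bu  (last char: 'u')
  sorted[7] = utterM$b  (last char: 'b')
Last column: Mr$tetub
Original string S is at sorted index 2

Answer: Mr$tetub
2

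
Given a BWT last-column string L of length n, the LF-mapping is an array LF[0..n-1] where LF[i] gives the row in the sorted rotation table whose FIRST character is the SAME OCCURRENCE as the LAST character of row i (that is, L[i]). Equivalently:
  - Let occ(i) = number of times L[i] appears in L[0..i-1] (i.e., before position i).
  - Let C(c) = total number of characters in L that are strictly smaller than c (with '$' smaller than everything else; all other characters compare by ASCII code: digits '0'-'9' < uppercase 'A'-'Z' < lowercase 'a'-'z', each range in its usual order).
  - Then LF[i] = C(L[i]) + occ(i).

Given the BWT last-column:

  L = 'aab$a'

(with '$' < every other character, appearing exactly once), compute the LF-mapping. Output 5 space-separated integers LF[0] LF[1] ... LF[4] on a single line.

Char counts: '$':1, 'a':3, 'b':1
C (first-col start): C('$')=0, C('a')=1, C('b')=4
L[0]='a': occ=0, LF[0]=C('a')+0=1+0=1
L[1]='a': occ=1, LF[1]=C('a')+1=1+1=2
L[2]='b': occ=0, LF[2]=C('b')+0=4+0=4
L[3]='$': occ=0, LF[3]=C('$')+0=0+0=0
L[4]='a': occ=2, LF[4]=C('a')+2=1+2=3

Answer: 1 2 4 0 3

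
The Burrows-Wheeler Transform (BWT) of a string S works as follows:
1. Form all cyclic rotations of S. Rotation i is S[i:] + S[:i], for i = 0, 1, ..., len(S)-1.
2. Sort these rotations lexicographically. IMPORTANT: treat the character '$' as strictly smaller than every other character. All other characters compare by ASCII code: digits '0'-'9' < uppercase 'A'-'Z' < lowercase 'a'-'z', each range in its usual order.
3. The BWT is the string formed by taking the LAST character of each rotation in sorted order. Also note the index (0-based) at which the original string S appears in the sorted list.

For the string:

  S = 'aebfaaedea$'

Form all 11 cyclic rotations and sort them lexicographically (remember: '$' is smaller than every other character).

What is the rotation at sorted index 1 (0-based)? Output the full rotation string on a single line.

All 11 rotations (rotation i = S[i:]+S[:i]):
  rot[0] = aebfaaedea$
  rot[1] = ebfaaedea$a
  rot[2] = bfaaedea$ae
  rot[3] = faaedea$aeb
  rot[4] = aaedea$aebf
  rot[5] = aedea$aebfa
  rot[6] = edea$aebfaa
  rot[7] = dea$aebfaae
  rot[8] = ea$aebfaaed
  rot[9] = a$aebfaaede
  rot[10] = $aebfaaedea
Sorted (with $ < everything):
  sorted[0] = $aebfaaedea
  sorted[1] = a$aebfaaede
  sorted[2] = aaedea$aebf
  sorted[3] = aebfaaedea$
  sorted[4] = aedea$aebfa
  sorted[5] = bfaaedea$ae
  sorted[6] = dea$aebfaae
  sorted[7] = ea$aebfaaed
  sorted[8] = ebfaaedea$a
  sorted[9] = edea$aebfaa
  sorted[10] = faaedea$aeb
sorted[1] = a$aebfaaede

Answer: a$aebfaaede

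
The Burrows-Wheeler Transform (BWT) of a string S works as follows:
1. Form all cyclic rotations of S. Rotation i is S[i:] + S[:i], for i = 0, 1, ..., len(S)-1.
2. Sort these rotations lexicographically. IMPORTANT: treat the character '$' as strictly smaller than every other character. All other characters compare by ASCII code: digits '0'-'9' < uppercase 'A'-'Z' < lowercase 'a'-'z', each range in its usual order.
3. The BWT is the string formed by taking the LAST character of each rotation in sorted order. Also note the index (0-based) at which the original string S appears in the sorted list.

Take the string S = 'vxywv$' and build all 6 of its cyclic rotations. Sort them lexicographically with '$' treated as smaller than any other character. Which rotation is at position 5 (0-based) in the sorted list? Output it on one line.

Answer: ywv$vx

Derivation:
All 6 rotations (rotation i = S[i:]+S[:i]):
  rot[0] = vxywv$
  rot[1] = xywv$v
  rot[2] = ywv$vx
  rot[3] = wv$vxy
  rot[4] = v$vxyw
  rot[5] = $vxywv
Sorted (with $ < everything):
  sorted[0] = $vxywv
  sorted[1] = v$vxyw
  sorted[2] = vxywv$
  sorted[3] = wv$vxy
  sorted[4] = xywv$v
  sorted[5] = ywv$vx
sorted[5] = ywv$vx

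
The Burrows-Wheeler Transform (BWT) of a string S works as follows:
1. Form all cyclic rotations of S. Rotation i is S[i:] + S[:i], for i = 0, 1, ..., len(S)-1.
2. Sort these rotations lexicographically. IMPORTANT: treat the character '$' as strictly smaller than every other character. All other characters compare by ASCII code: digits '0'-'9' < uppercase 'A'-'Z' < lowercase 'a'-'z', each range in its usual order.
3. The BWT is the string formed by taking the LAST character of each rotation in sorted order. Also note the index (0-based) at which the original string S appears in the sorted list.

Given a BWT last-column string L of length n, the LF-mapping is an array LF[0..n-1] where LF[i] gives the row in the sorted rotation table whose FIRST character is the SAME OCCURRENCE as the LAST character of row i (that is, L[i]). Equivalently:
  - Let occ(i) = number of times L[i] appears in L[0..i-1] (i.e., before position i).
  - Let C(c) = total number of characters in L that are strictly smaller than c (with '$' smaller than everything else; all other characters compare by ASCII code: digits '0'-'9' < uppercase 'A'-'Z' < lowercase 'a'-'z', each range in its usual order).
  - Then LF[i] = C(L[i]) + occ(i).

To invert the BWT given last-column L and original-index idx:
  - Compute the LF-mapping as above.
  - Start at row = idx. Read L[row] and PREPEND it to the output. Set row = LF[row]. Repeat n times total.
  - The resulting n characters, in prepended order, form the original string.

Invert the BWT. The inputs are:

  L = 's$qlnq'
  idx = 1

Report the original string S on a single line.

LF mapping: 5 0 3 1 2 4
Walk LF starting at row 1, prepending L[row]:
  step 1: row=1, L[1]='$', prepend. Next row=LF[1]=0
  step 2: row=0, L[0]='s', prepend. Next row=LF[0]=5
  step 3: row=5, L[5]='q', prepend. Next row=LF[5]=4
  step 4: row=4, L[4]='n', prepend. Next row=LF[4]=2
  step 5: row=2, L[2]='q', prepend. Next row=LF[2]=3
  step 6: row=3, L[3]='l', prepend. Next row=LF[3]=1
Reversed output: lqnqs$

Answer: lqnqs$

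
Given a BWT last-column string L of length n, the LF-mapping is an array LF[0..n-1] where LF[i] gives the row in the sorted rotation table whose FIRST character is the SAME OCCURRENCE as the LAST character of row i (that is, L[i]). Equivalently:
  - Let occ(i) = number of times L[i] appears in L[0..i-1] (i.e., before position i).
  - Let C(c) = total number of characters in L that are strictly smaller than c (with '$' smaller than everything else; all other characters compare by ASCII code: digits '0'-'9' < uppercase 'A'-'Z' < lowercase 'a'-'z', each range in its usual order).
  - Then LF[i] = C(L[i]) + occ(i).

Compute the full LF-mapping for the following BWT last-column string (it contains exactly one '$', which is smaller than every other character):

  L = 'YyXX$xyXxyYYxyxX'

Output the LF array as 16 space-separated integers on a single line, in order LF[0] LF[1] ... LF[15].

Char counts: '$':1, 'X':4, 'Y':3, 'x':4, 'y':4
C (first-col start): C('$')=0, C('X')=1, C('Y')=5, C('x')=8, C('y')=12
L[0]='Y': occ=0, LF[0]=C('Y')+0=5+0=5
L[1]='y': occ=0, LF[1]=C('y')+0=12+0=12
L[2]='X': occ=0, LF[2]=C('X')+0=1+0=1
L[3]='X': occ=1, LF[3]=C('X')+1=1+1=2
L[4]='$': occ=0, LF[4]=C('$')+0=0+0=0
L[5]='x': occ=0, LF[5]=C('x')+0=8+0=8
L[6]='y': occ=1, LF[6]=C('y')+1=12+1=13
L[7]='X': occ=2, LF[7]=C('X')+2=1+2=3
L[8]='x': occ=1, LF[8]=C('x')+1=8+1=9
L[9]='y': occ=2, LF[9]=C('y')+2=12+2=14
L[10]='Y': occ=1, LF[10]=C('Y')+1=5+1=6
L[11]='Y': occ=2, LF[11]=C('Y')+2=5+2=7
L[12]='x': occ=2, LF[12]=C('x')+2=8+2=10
L[13]='y': occ=3, LF[13]=C('y')+3=12+3=15
L[14]='x': occ=3, LF[14]=C('x')+3=8+3=11
L[15]='X': occ=3, LF[15]=C('X')+3=1+3=4

Answer: 5 12 1 2 0 8 13 3 9 14 6 7 10 15 11 4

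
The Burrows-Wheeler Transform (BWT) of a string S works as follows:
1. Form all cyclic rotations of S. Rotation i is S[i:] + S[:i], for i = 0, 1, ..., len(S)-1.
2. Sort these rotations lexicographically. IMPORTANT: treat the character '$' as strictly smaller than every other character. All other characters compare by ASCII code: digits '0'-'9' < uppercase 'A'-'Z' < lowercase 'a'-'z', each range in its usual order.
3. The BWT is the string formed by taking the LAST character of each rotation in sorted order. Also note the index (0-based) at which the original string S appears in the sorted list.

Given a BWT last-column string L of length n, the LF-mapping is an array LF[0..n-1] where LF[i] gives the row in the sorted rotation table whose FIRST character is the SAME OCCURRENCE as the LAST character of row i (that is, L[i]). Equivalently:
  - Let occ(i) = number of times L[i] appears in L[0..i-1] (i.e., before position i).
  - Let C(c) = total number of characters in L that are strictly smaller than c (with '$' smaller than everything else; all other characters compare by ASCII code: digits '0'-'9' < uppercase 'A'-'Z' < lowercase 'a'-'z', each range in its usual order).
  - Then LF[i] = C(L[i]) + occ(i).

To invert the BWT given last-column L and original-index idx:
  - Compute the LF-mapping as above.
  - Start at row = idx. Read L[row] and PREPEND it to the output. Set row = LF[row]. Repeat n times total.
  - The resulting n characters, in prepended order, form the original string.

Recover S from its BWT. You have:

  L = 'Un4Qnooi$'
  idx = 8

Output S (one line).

Answer: onion4QU$

Derivation:
LF mapping: 3 5 1 2 6 7 8 4 0
Walk LF starting at row 8, prepending L[row]:
  step 1: row=8, L[8]='$', prepend. Next row=LF[8]=0
  step 2: row=0, L[0]='U', prepend. Next row=LF[0]=3
  step 3: row=3, L[3]='Q', prepend. Next row=LF[3]=2
  step 4: row=2, L[2]='4', prepend. Next row=LF[2]=1
  step 5: row=1, L[1]='n', prepend. Next row=LF[1]=5
  step 6: row=5, L[5]='o', prepend. Next row=LF[5]=7
  step 7: row=7, L[7]='i', prepend. Next row=LF[7]=4
  step 8: row=4, L[4]='n', prepend. Next row=LF[4]=6
  step 9: row=6, L[6]='o', prepend. Next row=LF[6]=8
Reversed output: onion4QU$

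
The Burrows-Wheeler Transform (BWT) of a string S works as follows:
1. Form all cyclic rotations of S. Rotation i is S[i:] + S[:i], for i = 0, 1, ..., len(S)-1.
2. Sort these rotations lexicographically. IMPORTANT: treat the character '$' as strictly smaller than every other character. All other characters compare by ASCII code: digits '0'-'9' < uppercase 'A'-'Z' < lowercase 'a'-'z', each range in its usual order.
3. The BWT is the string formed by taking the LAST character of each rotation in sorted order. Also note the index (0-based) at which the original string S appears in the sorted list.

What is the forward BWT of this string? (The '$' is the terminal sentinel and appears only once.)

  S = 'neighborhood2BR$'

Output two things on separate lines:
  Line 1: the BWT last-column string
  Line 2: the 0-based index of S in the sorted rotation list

Answer: Rd2Bhonigre$ohbo
11

Derivation:
All 16 rotations (rotation i = S[i:]+S[:i]):
  rot[0] = neighborhood2BR$
  rot[1] = eighborhood2BR$n
  rot[2] = ighborhood2BR$ne
  rot[3] = ghborhood2BR$nei
  rot[4] = hborhood2BR$neig
  rot[5] = borhood2BR$neigh
  rot[6] = orhood2BR$neighb
  rot[7] = rhood2BR$neighbo
  rot[8] = hood2BR$neighbor
  rot[9] = ood2BR$neighborh
  rot[10] = od2BR$neighborho
  rot[11] = d2BR$neighborhoo
  rot[12] = 2BR$neighborhood
  rot[13] = BR$neighborhood2
  rot[14] = R$neighborhood2B
  rot[15] = $neighborhood2BR
Sorted (with $ < everything):
  sorted[0] = $neighborhood2BR  (last char: 'R')
  sorted[1] = 2BR$neighborhood  (last char: 'd')
  sorted[2] = BR$neighborhood2  (last char: '2')
  sorted[3] = R$neighborhood2B  (last char: 'B')
  sorted[4] = borhood2BR$neigh  (last char: 'h')
  sorted[5] = d2BR$neighborhoo  (last char: 'o')
  sorted[6] = eighborhood2BR$n  (last char: 'n')
  sorted[7] = ghborhood2BR$nei  (last char: 'i')
  sorted[8] = hborhood2BR$neig  (last char: 'g')
  sorted[9] = hood2BR$neighbor  (last char: 'r')
  sorted[10] = ighborhood2BR$ne  (last char: 'e')
  sorted[11] = neighborhood2BR$  (last char: '$')
  sorted[12] = od2BR$neighborho  (last char: 'o')
  sorted[13] = ood2BR$neighborh  (last char: 'h')
  sorted[14] = orhood2BR$neighb  (last char: 'b')
  sorted[15] = rhood2BR$neighbo  (last char: 'o')
Last column: Rd2Bhonigre$ohbo
Original string S is at sorted index 11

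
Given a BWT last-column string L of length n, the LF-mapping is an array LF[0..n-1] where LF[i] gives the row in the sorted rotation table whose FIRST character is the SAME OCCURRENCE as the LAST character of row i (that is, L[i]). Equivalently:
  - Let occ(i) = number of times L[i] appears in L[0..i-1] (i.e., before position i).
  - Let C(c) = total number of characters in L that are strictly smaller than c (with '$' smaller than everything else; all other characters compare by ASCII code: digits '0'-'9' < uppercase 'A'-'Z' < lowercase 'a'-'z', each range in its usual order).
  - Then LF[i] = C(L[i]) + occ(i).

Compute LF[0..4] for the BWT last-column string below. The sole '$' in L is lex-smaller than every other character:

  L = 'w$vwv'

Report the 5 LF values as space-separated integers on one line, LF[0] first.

Answer: 3 0 1 4 2

Derivation:
Char counts: '$':1, 'v':2, 'w':2
C (first-col start): C('$')=0, C('v')=1, C('w')=3
L[0]='w': occ=0, LF[0]=C('w')+0=3+0=3
L[1]='$': occ=0, LF[1]=C('$')+0=0+0=0
L[2]='v': occ=0, LF[2]=C('v')+0=1+0=1
L[3]='w': occ=1, LF[3]=C('w')+1=3+1=4
L[4]='v': occ=1, LF[4]=C('v')+1=1+1=2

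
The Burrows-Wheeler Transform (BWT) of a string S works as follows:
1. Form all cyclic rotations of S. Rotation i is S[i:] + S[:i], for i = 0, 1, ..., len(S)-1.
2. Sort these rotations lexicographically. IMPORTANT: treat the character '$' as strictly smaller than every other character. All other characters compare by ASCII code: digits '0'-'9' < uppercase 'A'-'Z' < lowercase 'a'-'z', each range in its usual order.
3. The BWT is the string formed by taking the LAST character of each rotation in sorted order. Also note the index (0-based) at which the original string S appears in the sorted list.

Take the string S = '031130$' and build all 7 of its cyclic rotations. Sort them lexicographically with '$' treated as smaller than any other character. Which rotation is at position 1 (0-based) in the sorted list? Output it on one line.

Answer: 0$03113

Derivation:
All 7 rotations (rotation i = S[i:]+S[:i]):
  rot[0] = 031130$
  rot[1] = 31130$0
  rot[2] = 1130$03
  rot[3] = 130$031
  rot[4] = 30$0311
  rot[5] = 0$03113
  rot[6] = $031130
Sorted (with $ < everything):
  sorted[0] = $031130
  sorted[1] = 0$03113
  sorted[2] = 031130$
  sorted[3] = 1130$03
  sorted[4] = 130$031
  sorted[5] = 30$0311
  sorted[6] = 31130$0
sorted[1] = 0$03113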